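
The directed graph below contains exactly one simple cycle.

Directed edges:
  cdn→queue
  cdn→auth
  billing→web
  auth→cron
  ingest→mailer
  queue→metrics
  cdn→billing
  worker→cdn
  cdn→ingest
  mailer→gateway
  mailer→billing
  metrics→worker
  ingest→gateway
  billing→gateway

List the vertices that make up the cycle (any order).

DFS with gray/black marking from cdn:
cdn gray
  auth gray
    cron gray
    cron black
  auth black
  ingest gray
    mailer gray
      billing gray
        gateway gray
        gateway black
        web gray
        web black
      billing black
      mailer→gateway: gateway black — skip
    mailer black
    ingest→gateway: gateway black — skip
  ingest black
  queue gray
    metrics gray
      worker gray
        worker→cdn: cdn is gray → back edge
Back edge closes the cycle cdn → queue → metrics → worker → cdn; its vertices are {cdn, queue, worker, metrics}.

cdn, queue, worker, metrics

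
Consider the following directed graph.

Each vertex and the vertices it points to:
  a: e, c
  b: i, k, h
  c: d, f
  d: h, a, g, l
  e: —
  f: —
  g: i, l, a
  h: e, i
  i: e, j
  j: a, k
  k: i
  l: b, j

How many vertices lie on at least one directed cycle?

A vertex is on a directed cycle iff it belongs to a strongly connected component of size ≥ 2 (or has a self-loop).
The vertices on cycles are {a, b, c, d, g, h, i, j, k, l} — 10 in total.

10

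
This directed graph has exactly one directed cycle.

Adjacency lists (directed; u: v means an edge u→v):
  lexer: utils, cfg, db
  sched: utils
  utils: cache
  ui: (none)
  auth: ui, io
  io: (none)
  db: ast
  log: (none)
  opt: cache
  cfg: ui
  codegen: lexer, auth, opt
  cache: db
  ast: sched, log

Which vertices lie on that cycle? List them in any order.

DFS with gray/black marking from db:
db gray
  ast gray
    sched gray
      utils gray
        cache gray
          cache→db: db is gray → back edge
Back edge closes the cycle db → ast → sched → utils → cache → db; its vertices are {db, ast, cache, sched, utils}.

db, ast, cache, sched, utils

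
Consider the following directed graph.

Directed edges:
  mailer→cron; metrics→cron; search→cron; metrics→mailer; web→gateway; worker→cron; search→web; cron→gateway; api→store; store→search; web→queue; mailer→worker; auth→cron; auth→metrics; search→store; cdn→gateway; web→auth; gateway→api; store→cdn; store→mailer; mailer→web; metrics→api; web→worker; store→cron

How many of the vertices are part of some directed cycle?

A vertex is on a directed cycle iff it belongs to a strongly connected component of size ≥ 2 (or has a self-loop).
The vertices on cycles are {api, cdn, web, auth, cron, store, mailer, search, worker, gateway, metrics} — 11 in total.

11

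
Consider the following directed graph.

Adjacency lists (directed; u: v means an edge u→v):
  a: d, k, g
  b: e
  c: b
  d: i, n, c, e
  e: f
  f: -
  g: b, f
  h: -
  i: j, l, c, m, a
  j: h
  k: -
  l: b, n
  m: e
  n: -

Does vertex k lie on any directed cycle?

k lies on a cycle iff there is a path from k back to itself.
Exploring from k, it never reaches itself; equivalently, its strongly connected component is a singleton.

No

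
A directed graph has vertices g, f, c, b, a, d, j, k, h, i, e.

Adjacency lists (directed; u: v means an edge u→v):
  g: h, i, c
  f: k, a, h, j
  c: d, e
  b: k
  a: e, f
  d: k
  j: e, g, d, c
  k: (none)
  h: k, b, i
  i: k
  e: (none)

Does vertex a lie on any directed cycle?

Yes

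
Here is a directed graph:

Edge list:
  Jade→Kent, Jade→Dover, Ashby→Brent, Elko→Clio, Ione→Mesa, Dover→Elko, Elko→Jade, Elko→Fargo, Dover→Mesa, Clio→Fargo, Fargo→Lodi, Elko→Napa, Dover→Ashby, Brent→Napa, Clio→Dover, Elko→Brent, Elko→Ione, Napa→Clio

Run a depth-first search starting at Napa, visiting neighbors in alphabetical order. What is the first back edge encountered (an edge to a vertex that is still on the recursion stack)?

DFS from Napa (visiting neighbors in alphabetical order); mark gray on enter, black on exit:
Napa gray
  Clio gray
    Dover gray
      Ashby gray
        Brent gray
          Brent→Napa: Napa is gray → back edge
First back edge: Brent → Napa.

Brent→Napa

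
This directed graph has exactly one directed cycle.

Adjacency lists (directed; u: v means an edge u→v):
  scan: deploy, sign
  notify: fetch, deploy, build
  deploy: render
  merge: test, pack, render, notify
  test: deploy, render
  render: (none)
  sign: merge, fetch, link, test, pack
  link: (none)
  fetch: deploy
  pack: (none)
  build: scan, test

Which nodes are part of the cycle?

DFS with gray/black marking from sign:
sign gray
  merge gray
    test gray
      deploy gray
        render gray
        render black
      deploy black
      test→render: render black — skip
    test black
    pack gray
    pack black
    merge→render: render black — skip
    notify gray
      fetch gray
        fetch→deploy: deploy black — skip
      fetch black
      notify→deploy: deploy black — skip
      build gray
        scan gray
          scan→deploy: deploy black — skip
          scan→sign: sign is gray → back edge
Back edge closes the cycle sign → merge → notify → build → scan → sign; its vertices are {scan, sign, build, merge, notify}.

scan, sign, build, merge, notify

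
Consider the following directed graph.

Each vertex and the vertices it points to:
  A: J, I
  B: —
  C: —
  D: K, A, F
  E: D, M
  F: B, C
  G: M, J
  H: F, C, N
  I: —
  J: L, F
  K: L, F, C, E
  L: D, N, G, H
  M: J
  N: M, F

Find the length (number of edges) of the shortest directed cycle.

3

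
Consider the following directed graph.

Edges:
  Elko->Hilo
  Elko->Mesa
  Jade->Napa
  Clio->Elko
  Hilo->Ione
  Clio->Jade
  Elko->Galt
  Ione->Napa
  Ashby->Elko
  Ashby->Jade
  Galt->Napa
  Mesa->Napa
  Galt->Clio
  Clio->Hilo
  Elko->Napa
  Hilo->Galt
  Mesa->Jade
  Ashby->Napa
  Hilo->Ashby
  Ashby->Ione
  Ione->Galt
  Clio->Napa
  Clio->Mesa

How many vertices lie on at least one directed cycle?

A vertex is on a directed cycle iff it belongs to a strongly connected component of size ≥ 2 (or has a self-loop).
The vertices on cycles are {Clio, Elko, Galt, Hilo, Ione, Ashby} — 6 in total.

6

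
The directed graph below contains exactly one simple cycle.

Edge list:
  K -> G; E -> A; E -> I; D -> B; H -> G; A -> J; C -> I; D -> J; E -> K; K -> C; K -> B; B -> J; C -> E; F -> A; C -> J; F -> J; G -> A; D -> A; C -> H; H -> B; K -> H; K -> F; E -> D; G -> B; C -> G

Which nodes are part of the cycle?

C, E, K

DFS with gray/black marking from K:
K gray
  C gray
    I gray
    I black
    H gray
      B gray
        J gray
        J black
      B black
      G gray
        G→B: B black — skip
        A gray
          A→J: J black — skip
        A black
      G black
    H black
    C→J: J black — skip
    C→G: G black — skip
    E gray
      E→A: A black — skip
      E→I: I black — skip
      E→K: K is gray → back edge
Back edge closes the cycle K → C → E → K; its vertices are {C, E, K}.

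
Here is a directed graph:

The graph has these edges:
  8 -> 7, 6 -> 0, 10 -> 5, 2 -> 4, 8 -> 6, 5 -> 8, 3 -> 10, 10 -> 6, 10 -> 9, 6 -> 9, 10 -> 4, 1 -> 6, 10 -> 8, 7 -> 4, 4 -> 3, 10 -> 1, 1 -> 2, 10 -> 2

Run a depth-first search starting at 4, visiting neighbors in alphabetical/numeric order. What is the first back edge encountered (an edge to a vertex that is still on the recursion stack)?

2->4

DFS from 4 (visiting neighbors in alphabetical/numeric order); mark gray on enter, black on exit:
4 gray
  3 gray
    10 gray
      1 gray
        2 gray
          2→4: 4 is gray → back edge
First back edge: 2 → 4.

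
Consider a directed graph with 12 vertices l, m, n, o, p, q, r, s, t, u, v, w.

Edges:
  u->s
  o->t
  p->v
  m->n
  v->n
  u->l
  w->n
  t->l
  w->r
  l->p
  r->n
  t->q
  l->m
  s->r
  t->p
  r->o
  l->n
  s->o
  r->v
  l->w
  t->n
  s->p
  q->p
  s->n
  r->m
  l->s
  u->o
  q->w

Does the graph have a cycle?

DFS with white/gray/black marking, starting from t:
t gray
  n gray
  n black
  q gray
    p gray
      v gray
        v→n: n black — skip
      v black
    p black
    w gray
      r gray
        r→v: v black — skip
        r→n: n black — skip
        m gray
          m→n: n black — skip
        m black
        o gray
          o→t: t is gray → back edge
Back edge found, so a cycle exists: t → q → w → r → o → t.

Yes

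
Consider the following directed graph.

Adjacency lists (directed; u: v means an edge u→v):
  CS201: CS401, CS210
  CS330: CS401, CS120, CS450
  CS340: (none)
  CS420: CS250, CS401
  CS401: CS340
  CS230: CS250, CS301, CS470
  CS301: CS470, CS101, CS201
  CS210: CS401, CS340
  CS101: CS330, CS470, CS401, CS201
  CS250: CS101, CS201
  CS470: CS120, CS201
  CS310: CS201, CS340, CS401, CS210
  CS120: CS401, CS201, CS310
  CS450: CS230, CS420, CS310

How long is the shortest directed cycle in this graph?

For each vertex v, BFS finds the shortest path from v back to v.
The shortest such closed walk is CS101 → CS330 → CS450 → CS420 → CS250 → CS101, length 5.

5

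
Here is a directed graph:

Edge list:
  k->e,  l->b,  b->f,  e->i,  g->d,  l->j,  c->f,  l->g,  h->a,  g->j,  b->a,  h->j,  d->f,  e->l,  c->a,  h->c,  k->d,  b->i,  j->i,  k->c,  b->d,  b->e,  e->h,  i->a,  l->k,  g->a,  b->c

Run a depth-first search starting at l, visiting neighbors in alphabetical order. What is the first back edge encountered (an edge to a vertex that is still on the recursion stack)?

e→l

DFS from l (visiting neighbors in alphabetical order); mark gray on enter, black on exit:
l gray
  b gray
    a gray
    a black
    c gray
      c→a: a black — skip
      f gray
      f black
    c black
    d gray
      d→f: f black — skip
    d black
    e gray
      h gray
        h→a: a black — skip
        h→c: c black — skip
        j gray
          i gray
            i→a: a black — skip
          i black
        j black
      h black
      e→i: i black — skip
      e→l: l is gray → back edge
First back edge: e → l.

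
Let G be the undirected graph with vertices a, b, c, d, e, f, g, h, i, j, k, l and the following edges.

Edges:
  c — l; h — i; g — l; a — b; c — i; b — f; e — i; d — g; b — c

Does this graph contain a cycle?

No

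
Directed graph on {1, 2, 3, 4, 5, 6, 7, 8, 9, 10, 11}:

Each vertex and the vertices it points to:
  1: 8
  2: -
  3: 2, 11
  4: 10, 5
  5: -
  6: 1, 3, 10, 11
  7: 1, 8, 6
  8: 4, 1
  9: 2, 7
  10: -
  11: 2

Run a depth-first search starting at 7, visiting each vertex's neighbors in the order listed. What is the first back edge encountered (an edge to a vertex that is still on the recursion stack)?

DFS from 7 (visiting each vertex's neighbors in the order listed); mark gray on enter, black on exit:
7 gray
  1 gray
    8 gray
      4 gray
        10 gray
        10 black
        5 gray
        5 black
      4 black
      8→1: 1 is gray → back edge
First back edge: 8 → 1.

8→1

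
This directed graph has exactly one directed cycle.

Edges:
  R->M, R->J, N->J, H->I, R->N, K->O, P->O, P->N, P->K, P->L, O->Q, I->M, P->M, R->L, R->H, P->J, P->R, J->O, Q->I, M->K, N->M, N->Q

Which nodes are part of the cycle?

I, K, M, O, Q

DFS with gray/black marking from K:
K gray
  O gray
    Q gray
      I gray
        M gray
          M→K: K is gray → back edge
Back edge closes the cycle K → O → Q → I → M → K; its vertices are {I, K, M, O, Q}.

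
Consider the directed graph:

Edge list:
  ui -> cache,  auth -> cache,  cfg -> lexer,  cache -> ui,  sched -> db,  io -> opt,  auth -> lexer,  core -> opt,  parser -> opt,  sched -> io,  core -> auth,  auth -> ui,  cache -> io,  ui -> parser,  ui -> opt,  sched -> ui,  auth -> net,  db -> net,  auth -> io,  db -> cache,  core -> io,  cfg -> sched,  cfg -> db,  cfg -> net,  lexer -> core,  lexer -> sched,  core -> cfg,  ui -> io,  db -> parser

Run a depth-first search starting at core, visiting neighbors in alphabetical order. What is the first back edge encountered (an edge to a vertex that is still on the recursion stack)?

DFS from core (visiting neighbors in alphabetical order); mark gray on enter, black on exit:
core gray
  auth gray
    cache gray
      io gray
        opt gray
        opt black
      io black
      ui gray
        ui→cache: cache is gray → back edge
First back edge: ui → cache.

ui->cache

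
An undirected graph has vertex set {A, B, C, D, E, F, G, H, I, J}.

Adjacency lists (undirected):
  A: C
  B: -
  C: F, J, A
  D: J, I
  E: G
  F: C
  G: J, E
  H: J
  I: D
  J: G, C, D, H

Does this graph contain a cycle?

DFS, tracking each vertex's parent; an edge to a visited non-parent vertex closes a cycle.
Start from D:
visit D (parent –)
  visit J (parent D)
    visit G (parent J)
      G–J: parent, skip
      visit E (parent G)
        E–G: parent, skip
    visit C (parent J)
      visit F (parent C)
        F–C: parent, skip
      C–J: parent, skip
      visit A (parent C)
        A–C: parent, skip
    J–D: parent, skip
    visit H (parent J)
      H–J: parent, skip
  visit I (parent D)
    I–D: parent, skip
visit B (parent –)
No non-parent visited neighbor found — the graph is a forest.

No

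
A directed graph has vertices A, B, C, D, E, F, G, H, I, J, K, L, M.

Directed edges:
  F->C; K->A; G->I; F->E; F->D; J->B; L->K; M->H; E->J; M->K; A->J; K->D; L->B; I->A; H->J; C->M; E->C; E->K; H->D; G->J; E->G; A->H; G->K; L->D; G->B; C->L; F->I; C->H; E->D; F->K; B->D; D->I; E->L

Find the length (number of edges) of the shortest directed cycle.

For each vertex v, BFS finds the shortest path from v back to v.
The shortest such closed walk is H → D → I → A → H, length 4.

4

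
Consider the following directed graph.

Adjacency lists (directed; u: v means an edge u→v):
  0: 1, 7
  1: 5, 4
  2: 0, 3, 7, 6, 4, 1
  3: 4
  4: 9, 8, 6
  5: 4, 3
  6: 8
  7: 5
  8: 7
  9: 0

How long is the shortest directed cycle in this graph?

4

For each vertex v, BFS finds the shortest path from v back to v.
The shortest such closed walk is 0 → 1 → 4 → 9 → 0, length 4.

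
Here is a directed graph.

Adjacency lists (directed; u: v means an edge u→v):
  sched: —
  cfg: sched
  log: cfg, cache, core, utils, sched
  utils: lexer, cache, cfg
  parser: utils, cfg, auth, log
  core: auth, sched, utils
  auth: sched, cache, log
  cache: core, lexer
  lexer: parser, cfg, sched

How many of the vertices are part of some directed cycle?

7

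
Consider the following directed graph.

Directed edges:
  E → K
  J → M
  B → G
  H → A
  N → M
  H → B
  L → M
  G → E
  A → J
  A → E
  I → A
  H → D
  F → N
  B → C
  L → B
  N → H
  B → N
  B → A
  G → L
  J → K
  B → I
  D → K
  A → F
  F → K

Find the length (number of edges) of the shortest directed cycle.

For each vertex v, BFS finds the shortest path from v back to v.
The shortest such closed walk is B → N → H → B, length 3.

3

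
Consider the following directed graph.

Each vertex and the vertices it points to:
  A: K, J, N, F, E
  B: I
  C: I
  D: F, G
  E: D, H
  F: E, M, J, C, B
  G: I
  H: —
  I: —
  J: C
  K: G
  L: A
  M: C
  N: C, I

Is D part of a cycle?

D is on a cycle iff D can reach itself via ≥1 edge.
D → F → E → D — yes.

Yes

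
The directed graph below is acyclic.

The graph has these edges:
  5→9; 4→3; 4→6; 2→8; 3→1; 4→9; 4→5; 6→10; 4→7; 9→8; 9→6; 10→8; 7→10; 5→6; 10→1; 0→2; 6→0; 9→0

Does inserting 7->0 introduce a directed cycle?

No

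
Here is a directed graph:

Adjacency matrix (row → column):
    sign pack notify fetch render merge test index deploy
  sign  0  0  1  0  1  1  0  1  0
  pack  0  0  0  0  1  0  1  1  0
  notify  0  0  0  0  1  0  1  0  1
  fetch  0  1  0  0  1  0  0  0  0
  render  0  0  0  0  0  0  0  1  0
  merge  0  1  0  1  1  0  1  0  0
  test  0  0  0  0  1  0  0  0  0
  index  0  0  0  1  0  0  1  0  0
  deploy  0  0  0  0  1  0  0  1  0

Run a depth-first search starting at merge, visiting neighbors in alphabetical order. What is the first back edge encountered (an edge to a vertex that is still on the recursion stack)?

index->fetch

DFS from merge (visiting neighbors in alphabetical order); mark gray on enter, black on exit:
merge gray
  fetch gray
    pack gray
      index gray
        index→fetch: fetch is gray → back edge
First back edge: index → fetch.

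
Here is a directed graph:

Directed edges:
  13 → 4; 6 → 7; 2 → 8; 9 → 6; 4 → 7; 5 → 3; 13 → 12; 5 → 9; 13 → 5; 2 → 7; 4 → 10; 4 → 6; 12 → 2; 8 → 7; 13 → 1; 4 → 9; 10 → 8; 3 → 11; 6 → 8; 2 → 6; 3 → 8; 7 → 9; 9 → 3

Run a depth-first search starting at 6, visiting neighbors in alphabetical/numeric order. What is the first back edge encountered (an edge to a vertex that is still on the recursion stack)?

DFS from 6 (visiting neighbors in alphabetical/numeric order); mark gray on enter, black on exit:
6 gray
  7 gray
    9 gray
      3 gray
        8 gray
          8→7: 7 is gray → back edge
First back edge: 8 → 7.

8→7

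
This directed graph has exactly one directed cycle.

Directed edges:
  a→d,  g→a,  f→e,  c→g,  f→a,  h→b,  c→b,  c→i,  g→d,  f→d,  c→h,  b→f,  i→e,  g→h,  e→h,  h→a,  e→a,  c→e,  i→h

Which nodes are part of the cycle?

b, e, f, h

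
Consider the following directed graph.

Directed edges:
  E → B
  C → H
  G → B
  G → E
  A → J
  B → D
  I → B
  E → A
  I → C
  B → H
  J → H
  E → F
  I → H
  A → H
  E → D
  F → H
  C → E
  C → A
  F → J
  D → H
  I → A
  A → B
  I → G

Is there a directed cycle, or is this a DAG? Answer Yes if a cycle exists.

No

DFS with white/gray/black marking, starting from J:
J gray
  H gray
  H black
J black
A gray
  A→J: J black — skip
  B gray
    D gray
      D→H: H black — skip
    D black
    B→H: H black — skip
  B black
  A→H: H black — skip
A black
C gray
  C→A: A black — skip
  E gray
    E→B: B black — skip
    F gray
      F→H: H black — skip
      F→J: J black — skip
    F black
    E→D: D black — skip
    E→A: A black — skip
  E black
  C→H: H black — skip
C black
G gray
  G→E: E black — skip
  G→B: B black — skip
G black
I gray
  I→H: H black — skip
  I→C: C black — skip
  I→G: G black — skip
  I→A: A black — skip
  I→B: B black — skip
I black
Every edge goes to a white or black vertex — no back edge, so the graph is acyclic.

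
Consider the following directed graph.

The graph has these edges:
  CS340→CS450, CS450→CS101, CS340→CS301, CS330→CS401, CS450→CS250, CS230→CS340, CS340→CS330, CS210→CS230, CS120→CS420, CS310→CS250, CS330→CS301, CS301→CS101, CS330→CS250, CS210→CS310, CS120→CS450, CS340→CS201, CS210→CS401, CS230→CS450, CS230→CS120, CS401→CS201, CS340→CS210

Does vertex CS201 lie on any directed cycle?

No

CS201 lies on a cycle iff there is a path from CS201 back to itself.
Exploring from CS201, it never reaches itself; equivalently, its strongly connected component is a singleton.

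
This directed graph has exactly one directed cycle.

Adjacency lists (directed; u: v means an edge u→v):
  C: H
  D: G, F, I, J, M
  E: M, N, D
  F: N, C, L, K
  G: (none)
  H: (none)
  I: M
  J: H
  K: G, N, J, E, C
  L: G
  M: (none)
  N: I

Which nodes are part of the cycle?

D, E, F, K

DFS with gray/black marking from F:
F gray
  N gray
    I gray
      M gray
      M black
    I black
  N black
  C gray
    H gray
    H black
  C black
  L gray
    G gray
    G black
  L black
  K gray
    K→G: G black — skip
    K→N: N black — skip
    J gray
      J→H: H black — skip
    J black
    E gray
      E→M: M black — skip
      E→N: N black — skip
      D gray
        D→G: G black — skip
        D→F: F is gray → back edge
Back edge closes the cycle F → K → E → D → F; its vertices are {D, E, F, K}.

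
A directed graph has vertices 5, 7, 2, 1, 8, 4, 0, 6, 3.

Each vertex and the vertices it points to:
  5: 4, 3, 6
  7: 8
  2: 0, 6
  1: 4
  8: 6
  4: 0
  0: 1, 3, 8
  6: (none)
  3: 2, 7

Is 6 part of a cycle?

6 lies on a cycle iff there is a path from 6 back to itself.
Exploring from 6, it never reaches itself; equivalently, its strongly connected component is a singleton.

No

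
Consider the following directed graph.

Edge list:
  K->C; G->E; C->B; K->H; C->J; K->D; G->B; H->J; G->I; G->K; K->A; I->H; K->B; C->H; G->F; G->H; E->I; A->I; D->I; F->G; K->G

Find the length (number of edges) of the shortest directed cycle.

For each vertex v, BFS finds the shortest path from v back to v.
The shortest such closed walk is G → F → G, length 2.

2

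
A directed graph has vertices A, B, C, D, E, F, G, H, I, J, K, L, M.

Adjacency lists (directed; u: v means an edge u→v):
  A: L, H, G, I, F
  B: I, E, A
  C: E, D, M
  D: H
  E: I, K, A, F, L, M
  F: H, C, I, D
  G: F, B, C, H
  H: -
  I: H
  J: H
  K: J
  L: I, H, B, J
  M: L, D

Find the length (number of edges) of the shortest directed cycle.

For each vertex v, BFS finds the shortest path from v back to v.
The shortest such closed walk is E → F → C → E, length 3.

3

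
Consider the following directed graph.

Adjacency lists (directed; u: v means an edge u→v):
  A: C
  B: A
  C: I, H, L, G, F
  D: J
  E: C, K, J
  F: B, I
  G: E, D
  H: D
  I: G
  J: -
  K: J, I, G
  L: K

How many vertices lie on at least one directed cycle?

9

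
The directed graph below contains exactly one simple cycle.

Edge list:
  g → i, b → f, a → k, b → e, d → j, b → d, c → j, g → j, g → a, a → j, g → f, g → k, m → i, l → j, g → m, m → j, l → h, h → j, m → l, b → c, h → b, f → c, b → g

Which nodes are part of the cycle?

DFS with gray/black marking from b:
b gray
  d gray
    j gray
    j black
  d black
  g gray
    g→j: j black — skip
    i gray
    i black
    a gray
      a→j: j black — skip
      k gray
      k black
    a black
    g→k: k black — skip
    f gray
      c gray
        c→j: j black — skip
      c black
    f black
    m gray
      l gray
        h gray
          h→b: b is gray → back edge
Back edge closes the cycle b → g → m → l → h → b; its vertices are {b, g, h, l, m}.

b, g, h, l, m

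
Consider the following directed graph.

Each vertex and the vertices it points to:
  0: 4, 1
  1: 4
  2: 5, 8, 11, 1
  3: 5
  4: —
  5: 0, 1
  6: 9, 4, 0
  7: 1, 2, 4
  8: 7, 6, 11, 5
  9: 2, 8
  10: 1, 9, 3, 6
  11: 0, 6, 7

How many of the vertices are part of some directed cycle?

6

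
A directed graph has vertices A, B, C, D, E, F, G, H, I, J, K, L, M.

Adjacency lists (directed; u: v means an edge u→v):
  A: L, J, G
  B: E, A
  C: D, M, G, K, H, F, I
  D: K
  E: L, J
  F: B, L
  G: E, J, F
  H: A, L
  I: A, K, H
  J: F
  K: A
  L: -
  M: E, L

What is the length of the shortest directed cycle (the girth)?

4

For each vertex v, BFS finds the shortest path from v back to v.
The shortest such closed walk is F → B → A → J → F, length 4.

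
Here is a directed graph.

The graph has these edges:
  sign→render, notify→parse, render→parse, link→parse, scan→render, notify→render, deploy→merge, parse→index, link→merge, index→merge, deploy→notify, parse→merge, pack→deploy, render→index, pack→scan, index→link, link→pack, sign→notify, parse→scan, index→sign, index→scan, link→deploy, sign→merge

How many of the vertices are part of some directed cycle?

A vertex is on a directed cycle iff it belongs to a strongly connected component of size ≥ 2 (or has a self-loop).
The vertices on cycles are {link, pack, scan, sign, index, parse, deploy, notify, render} — 9 in total.

9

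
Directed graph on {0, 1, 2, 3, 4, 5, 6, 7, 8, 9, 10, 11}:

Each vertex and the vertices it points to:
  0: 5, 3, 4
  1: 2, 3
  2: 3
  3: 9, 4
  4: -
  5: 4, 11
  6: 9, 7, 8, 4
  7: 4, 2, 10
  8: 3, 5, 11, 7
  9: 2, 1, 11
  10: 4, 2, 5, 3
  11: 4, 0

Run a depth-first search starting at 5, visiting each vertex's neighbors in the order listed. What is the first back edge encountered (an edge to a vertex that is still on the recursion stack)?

DFS from 5 (visiting each vertex's neighbors in the order listed); mark gray on enter, black on exit:
5 gray
  4 gray
  4 black
  11 gray
    11→4: 4 black — skip
    0 gray
      0→5: 5 is gray → back edge
First back edge: 0 → 5.

0→5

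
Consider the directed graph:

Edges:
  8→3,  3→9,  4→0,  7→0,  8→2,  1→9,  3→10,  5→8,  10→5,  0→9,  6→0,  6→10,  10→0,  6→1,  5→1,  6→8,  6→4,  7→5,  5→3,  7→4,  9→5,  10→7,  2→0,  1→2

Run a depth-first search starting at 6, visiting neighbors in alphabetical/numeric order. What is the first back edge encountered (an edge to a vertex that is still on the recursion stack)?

DFS from 6 (visiting neighbors in alphabetical/numeric order); mark gray on enter, black on exit:
6 gray
  0 gray
    9 gray
      5 gray
        1 gray
          2 gray
            2→0: 0 is gray → back edge
First back edge: 2 → 0.

2→0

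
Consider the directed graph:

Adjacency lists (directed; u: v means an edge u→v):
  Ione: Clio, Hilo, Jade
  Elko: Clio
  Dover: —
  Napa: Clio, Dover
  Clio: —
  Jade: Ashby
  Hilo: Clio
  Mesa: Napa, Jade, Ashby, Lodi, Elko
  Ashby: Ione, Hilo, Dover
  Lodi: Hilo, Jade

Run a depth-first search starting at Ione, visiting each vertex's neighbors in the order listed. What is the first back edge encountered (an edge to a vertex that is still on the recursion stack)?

Ashby→Ione

DFS from Ione (visiting each vertex's neighbors in the order listed); mark gray on enter, black on exit:
Ione gray
  Clio gray
  Clio black
  Hilo gray
    Hilo→Clio: Clio black — skip
  Hilo black
  Jade gray
    Ashby gray
      Ashby→Ione: Ione is gray → back edge
First back edge: Ashby → Ione.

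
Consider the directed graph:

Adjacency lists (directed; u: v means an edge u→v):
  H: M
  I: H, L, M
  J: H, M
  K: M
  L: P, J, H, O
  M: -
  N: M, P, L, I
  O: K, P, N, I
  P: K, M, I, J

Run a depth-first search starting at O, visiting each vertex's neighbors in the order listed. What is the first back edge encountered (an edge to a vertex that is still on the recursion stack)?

L->P

DFS from O (visiting each vertex's neighbors in the order listed); mark gray on enter, black on exit:
O gray
  K gray
    M gray
    M black
  K black
  P gray
    P→K: K black — skip
    P→M: M black — skip
    I gray
      H gray
        H→M: M black — skip
      H black
      L gray
        L→P: P is gray → back edge
First back edge: L → P.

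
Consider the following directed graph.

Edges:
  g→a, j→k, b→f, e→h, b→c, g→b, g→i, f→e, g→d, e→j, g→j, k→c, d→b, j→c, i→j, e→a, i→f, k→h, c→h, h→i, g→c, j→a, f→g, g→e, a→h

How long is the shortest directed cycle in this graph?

3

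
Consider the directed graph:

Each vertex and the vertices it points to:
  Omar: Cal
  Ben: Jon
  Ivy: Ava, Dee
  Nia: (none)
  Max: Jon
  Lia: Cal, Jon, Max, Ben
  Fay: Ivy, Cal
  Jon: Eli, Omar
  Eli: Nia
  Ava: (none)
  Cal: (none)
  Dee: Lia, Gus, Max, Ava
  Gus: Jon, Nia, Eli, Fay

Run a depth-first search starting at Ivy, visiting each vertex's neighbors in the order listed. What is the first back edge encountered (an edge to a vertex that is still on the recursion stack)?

Fay->Ivy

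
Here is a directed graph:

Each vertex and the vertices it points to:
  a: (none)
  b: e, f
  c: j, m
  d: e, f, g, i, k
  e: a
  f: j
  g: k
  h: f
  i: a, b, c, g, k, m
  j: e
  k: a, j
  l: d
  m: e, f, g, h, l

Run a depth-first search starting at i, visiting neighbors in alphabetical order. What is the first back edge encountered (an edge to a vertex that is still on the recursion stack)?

d->i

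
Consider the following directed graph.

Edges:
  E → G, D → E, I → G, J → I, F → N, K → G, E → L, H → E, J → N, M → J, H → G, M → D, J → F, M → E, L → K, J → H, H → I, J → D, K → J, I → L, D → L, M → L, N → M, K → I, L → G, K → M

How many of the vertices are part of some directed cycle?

A vertex is on a directed cycle iff it belongs to a strongly connected component of size ≥ 2 (or has a self-loop).
The vertices on cycles are {D, E, F, H, I, J, K, L, M, N} — 10 in total.

10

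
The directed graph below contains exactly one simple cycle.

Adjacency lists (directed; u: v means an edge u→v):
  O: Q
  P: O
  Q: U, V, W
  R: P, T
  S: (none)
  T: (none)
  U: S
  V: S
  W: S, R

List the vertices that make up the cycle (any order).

O, P, Q, R, W

DFS with gray/black marking from O:
O gray
  Q gray
    U gray
      S gray
      S black
    U black
    V gray
      V→S: S black — skip
    V black
    W gray
      W→S: S black — skip
      R gray
        P gray
          P→O: O is gray → back edge
Back edge closes the cycle O → Q → W → R → P → O; its vertices are {O, P, Q, R, W}.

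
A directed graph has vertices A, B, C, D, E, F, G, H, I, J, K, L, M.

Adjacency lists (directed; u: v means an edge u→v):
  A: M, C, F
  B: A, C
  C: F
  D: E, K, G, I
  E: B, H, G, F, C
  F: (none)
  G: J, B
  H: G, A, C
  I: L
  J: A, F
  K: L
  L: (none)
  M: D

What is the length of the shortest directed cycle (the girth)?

5

For each vertex v, BFS finds the shortest path from v back to v.
The shortest such closed walk is M → D → G → J → A → M, length 5.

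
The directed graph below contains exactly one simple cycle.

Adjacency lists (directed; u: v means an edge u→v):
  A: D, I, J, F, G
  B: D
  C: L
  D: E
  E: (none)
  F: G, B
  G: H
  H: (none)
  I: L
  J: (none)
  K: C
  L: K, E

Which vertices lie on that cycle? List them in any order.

C, K, L

DFS with gray/black marking from L:
L gray
  K gray
    C gray
      C→L: L is gray → back edge
Back edge closes the cycle L → K → C → L; its vertices are {C, K, L}.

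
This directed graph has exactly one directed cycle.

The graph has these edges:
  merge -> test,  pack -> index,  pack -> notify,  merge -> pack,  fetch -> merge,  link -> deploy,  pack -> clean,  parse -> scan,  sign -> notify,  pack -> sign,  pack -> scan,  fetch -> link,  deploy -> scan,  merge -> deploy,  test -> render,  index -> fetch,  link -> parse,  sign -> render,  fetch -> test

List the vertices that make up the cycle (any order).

pack, fetch, index, merge

DFS with gray/black marking from fetch:
fetch gray
  test gray
    render gray
    render black
  test black
  link gray
    parse gray
      scan gray
      scan black
    parse black
    deploy gray
      deploy→scan: scan black — skip
    deploy black
  link black
  merge gray
    merge→deploy: deploy black — skip
    pack gray
      pack→scan: scan black — skip
      sign gray
        sign→render: render black — skip
        notify gray
        notify black
      sign black
      pack→notify: notify black — skip
      clean gray
      clean black
      index gray
        index→fetch: fetch is gray → back edge
Back edge closes the cycle fetch → merge → pack → index → fetch; its vertices are {pack, fetch, index, merge}.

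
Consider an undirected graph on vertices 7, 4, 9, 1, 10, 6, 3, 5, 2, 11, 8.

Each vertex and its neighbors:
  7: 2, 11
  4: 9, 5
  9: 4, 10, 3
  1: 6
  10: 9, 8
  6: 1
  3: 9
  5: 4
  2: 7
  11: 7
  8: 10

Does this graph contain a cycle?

No

DFS, tracking each vertex's parent; an edge to a visited non-parent vertex closes a cycle.
Start from 2:
visit 2 (parent –)
  visit 7 (parent 2)
    7–2: parent, skip
    visit 11 (parent 7)
      11–7: parent, skip
visit 4 (parent –)
  visit 9 (parent 4)
    9–4: parent, skip
    visit 10 (parent 9)
      10–9: parent, skip
      visit 8 (parent 10)
        8–10: parent, skip
    visit 3 (parent 9)
      3–9: parent, skip
  visit 5 (parent 4)
    5–4: parent, skip
visit 1 (parent –)
  visit 6 (parent 1)
    6–1: parent, skip
No non-parent visited neighbor found — the graph is a forest.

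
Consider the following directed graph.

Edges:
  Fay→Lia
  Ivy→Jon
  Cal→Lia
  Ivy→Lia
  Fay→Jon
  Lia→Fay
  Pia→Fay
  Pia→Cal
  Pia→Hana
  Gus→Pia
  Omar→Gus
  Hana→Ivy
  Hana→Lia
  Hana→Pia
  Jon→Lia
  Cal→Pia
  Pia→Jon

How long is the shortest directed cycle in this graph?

2

For each vertex v, BFS finds the shortest path from v back to v.
The shortest such closed walk is Pia → Hana → Pia, length 2.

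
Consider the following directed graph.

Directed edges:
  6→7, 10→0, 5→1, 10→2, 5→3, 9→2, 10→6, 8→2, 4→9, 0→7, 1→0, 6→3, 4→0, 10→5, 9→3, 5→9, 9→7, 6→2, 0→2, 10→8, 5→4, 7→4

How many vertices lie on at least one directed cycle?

4

A vertex is on a directed cycle iff it belongs to a strongly connected component of size ≥ 2 (or has a self-loop).
The vertices on cycles are {0, 4, 7, 9} — 4 in total.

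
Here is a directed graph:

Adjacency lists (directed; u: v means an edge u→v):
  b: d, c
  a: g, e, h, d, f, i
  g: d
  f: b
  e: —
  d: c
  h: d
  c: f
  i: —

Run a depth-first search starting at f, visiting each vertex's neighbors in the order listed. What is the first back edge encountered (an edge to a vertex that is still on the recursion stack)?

c→f

DFS from f (visiting each vertex's neighbors in the order listed); mark gray on enter, black on exit:
f gray
  b gray
    d gray
      c gray
        c→f: f is gray → back edge
First back edge: c → f.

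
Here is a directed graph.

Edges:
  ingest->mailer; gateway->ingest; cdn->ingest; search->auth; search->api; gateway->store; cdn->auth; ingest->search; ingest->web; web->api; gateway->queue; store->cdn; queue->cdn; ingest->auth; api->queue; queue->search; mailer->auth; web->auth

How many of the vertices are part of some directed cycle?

6

A vertex is on a directed cycle iff it belongs to a strongly connected component of size ≥ 2 (or has a self-loop).
The vertices on cycles are {api, cdn, web, queue, ingest, search} — 6 in total.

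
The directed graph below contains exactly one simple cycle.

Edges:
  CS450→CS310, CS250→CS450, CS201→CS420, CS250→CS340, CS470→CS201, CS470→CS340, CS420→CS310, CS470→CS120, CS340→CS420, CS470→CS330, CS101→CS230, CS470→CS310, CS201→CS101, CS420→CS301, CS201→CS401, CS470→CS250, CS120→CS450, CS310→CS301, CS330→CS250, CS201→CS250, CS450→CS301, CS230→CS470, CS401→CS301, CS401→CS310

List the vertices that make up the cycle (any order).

DFS with gray/black marking from CS230:
CS230 gray
  CS470 gray
    CS250 gray
      CS340 gray
        CS420 gray
          CS301 gray
          CS301 black
          CS310 gray
            CS310→CS301: CS301 black — skip
          CS310 black
        CS420 black
      CS340 black
      CS450 gray
        CS450→CS301: CS301 black — skip
        CS450→CS310: CS310 black — skip
      CS450 black
    CS250 black
    CS470→CS340: CS340 black — skip
    CS470→CS310: CS310 black — skip
    CS201 gray
      CS401 gray
        CS401→CS301: CS301 black — skip
        CS401→CS310: CS310 black — skip
      CS401 black
      CS101 gray
        CS101→CS230: CS230 is gray → back edge
Back edge closes the cycle CS230 → CS470 → CS201 → CS101 → CS230; its vertices are {CS101, CS201, CS230, CS470}.

CS101, CS201, CS230, CS470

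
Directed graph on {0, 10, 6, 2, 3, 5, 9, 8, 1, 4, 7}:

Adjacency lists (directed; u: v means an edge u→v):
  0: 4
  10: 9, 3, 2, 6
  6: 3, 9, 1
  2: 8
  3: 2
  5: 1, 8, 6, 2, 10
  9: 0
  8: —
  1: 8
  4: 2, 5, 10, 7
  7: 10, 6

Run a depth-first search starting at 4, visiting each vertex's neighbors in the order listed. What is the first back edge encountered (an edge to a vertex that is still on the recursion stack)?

0→4

DFS from 4 (visiting each vertex's neighbors in the order listed); mark gray on enter, black on exit:
4 gray
  2 gray
    8 gray
    8 black
  2 black
  5 gray
    1 gray
      1→8: 8 black — skip
    1 black
    5→8: 8 black — skip
    6 gray
      3 gray
        3→2: 2 black — skip
      3 black
      9 gray
        0 gray
          0→4: 4 is gray → back edge
First back edge: 0 → 4.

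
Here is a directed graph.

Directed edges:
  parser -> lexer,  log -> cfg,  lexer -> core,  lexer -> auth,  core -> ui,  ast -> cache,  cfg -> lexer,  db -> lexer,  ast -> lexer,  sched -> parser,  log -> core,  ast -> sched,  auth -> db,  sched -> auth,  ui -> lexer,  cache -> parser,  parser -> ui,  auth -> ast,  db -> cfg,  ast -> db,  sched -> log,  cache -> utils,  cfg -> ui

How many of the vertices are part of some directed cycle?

A vertex is on a directed cycle iff it belongs to a strongly connected component of size ≥ 2 (or has a self-loop).
The vertices on cycles are {db, ui, ast, cfg, log, auth, core, cache, lexer, sched, parser} — 11 in total.

11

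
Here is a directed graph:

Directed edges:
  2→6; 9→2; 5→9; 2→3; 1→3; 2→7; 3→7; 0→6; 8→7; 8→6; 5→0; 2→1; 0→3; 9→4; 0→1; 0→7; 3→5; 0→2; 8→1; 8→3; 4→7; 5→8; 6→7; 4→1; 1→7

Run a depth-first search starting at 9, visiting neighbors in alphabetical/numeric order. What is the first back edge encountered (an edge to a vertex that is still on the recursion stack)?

0→1

DFS from 9 (visiting neighbors in alphabetical/numeric order); mark gray on enter, black on exit:
9 gray
  2 gray
    1 gray
      3 gray
        5 gray
          0 gray
            0→1: 1 is gray → back edge
First back edge: 0 → 1.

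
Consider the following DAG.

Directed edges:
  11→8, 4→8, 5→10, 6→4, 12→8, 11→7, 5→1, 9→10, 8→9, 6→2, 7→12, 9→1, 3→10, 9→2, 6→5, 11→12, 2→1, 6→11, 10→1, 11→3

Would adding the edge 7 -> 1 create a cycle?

No

Adding 7→1 creates a cycle iff 1 can already reach 7.
Explore from 1: no path reaches 7. The graph stays acyclic.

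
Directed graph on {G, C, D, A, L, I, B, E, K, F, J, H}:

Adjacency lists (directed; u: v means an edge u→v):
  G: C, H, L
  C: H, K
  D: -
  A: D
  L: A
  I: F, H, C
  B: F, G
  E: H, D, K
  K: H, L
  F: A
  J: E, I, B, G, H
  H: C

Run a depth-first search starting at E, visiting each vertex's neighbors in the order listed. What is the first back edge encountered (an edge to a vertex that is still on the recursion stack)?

DFS from E (visiting each vertex's neighbors in the order listed); mark gray on enter, black on exit:
E gray
  H gray
    C gray
      C→H: H is gray → back edge
First back edge: C → H.

C->H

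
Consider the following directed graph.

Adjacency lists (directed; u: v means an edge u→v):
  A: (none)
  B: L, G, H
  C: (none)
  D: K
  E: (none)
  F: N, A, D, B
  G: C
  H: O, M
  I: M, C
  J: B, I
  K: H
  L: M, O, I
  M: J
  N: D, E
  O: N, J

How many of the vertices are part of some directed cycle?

A vertex is on a directed cycle iff it belongs to a strongly connected component of size ≥ 2 (or has a self-loop).
The vertices on cycles are {B, D, H, I, J, K, L, M, N, O} — 10 in total.

10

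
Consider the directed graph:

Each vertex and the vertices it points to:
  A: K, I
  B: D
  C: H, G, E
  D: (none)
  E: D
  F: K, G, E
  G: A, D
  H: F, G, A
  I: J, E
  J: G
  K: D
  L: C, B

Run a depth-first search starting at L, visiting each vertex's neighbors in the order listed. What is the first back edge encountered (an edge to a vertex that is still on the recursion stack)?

DFS from L (visiting each vertex's neighbors in the order listed); mark gray on enter, black on exit:
L gray
  C gray
    H gray
      F gray
        K gray
          D gray
          D black
        K black
        G gray
          A gray
            A→K: K black — skip
            I gray
              J gray
                J→G: G is gray → back edge
First back edge: J → G.

J→G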